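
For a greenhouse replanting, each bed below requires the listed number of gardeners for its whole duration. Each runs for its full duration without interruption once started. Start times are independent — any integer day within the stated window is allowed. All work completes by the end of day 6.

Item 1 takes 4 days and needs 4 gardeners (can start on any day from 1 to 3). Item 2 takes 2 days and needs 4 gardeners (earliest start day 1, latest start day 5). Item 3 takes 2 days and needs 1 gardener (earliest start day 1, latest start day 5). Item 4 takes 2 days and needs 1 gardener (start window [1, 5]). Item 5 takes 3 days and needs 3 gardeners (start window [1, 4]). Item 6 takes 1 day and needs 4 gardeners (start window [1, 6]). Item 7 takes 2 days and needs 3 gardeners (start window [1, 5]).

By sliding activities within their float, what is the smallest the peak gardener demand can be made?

8

Early-start (Item 1@1, Item 2@1, Item 3@1, Item 4@1, Item 5@1, Item 6@1, Item 7@1) gives peak 20: d1:20  d2:16  d3:7  d4:4  d5:0  d6:0.
Shift Item 3→3, Item 4→5, Item 5→3, Item 6→6, Item 7→5.
Schedule Item 1@1, Item 2@1, Item 3@3, Item 4@5, Item 5@3, Item 6@6, Item 7@5: d1:8  d2:8  d3:8  d4:8  d5:7  d6:8 — peak 8.
Total gardener-days = 47 over 6 days ⇒ peak ≥ ⌈47/6⌉ = 8, so 8 is optimal.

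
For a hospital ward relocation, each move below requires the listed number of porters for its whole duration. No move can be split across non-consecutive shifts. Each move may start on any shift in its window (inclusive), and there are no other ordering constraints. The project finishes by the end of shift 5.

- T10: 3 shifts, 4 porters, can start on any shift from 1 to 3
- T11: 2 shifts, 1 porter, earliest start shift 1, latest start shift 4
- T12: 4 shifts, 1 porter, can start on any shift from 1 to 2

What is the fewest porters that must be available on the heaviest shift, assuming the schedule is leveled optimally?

5

Early-start (T10@1, T11@1, T12@1) gives peak 6: s1:6  s2:6  s3:5  s4:1  s5:0.
Shift T11→4.
Schedule T10@1, T11@4, T12@1: s1:5  s2:5  s3:5  s4:2  s5:1 — peak 5.
No arrangement of the 24 feasible schedules does better.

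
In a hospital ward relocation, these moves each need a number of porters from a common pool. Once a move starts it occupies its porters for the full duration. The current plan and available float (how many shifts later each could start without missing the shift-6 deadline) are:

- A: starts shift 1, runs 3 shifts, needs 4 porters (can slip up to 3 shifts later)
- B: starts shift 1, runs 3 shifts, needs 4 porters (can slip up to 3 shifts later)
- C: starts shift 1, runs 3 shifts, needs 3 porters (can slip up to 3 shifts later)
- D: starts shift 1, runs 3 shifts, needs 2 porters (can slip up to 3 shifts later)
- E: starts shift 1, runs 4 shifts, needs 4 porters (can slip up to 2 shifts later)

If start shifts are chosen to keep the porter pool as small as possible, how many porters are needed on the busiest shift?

11

Early-start (A@1, B@1, C@1, D@1, E@1) gives peak 17: s1:17  s2:17  s3:17  s4:4  s5:0  s6:0.
Shift B→4, D→4.
Schedule A@1, B@4, C@1, D@4, E@1: s1:11  s2:11  s3:11  s4:10  s5:6  s6:6 — peak 11.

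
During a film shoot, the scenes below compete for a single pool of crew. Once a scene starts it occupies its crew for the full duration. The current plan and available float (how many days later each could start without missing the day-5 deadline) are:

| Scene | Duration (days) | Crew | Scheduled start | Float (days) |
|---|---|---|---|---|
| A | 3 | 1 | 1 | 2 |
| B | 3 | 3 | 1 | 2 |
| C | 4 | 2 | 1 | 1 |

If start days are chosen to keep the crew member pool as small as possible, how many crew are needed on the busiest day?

Schedule A@1, B@1, C@1: d1:6  d2:6  d3:6  d4:2  d5:0 — peak 6.
No arrangement of the 18 feasible schedules does better.

6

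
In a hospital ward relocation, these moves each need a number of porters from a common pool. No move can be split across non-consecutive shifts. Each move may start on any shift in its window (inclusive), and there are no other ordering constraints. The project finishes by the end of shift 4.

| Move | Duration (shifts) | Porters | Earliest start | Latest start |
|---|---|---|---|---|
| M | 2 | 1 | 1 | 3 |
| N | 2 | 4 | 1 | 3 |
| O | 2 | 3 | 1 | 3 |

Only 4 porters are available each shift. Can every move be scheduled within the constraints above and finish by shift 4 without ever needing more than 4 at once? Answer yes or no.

Schedule M@1, N@3, O@1: s1:4  s2:4  s3:4  s4:4 — peak 4 ≤ 4.

yes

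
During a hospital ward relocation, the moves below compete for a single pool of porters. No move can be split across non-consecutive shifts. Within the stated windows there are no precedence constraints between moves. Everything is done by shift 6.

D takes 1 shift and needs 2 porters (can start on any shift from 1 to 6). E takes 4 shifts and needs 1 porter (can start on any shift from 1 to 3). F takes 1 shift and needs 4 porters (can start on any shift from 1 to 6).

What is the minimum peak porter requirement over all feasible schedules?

Early-start (D@1, E@1, F@1) gives peak 7: s1:7  s2:1  s3:1  s4:1  s5:0  s6:0.
Shift F→5.
Schedule D@1, E@1, F@5: s1:3  s2:1  s3:1  s4:1  s5:4  s6:0 — peak 4.

4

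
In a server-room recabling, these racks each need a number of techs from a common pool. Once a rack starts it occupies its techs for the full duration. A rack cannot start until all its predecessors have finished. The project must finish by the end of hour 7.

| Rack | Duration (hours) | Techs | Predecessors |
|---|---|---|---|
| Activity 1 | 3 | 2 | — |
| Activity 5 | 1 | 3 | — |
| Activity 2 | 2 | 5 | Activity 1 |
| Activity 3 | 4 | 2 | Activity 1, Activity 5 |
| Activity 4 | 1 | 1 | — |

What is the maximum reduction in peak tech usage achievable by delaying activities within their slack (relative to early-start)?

Early-start peak: h1:6  h2:2  h3:2  h4:7  h5:7  h6:2  h7:2 ⇒ 7.
Leveled (Activity 1@1, Activity 5@1, Activity 2@4, Activity 3@4, Activity 4@1): h1:6  h2:2  h3:2  h4:7  h5:7  h6:2  h7:2 ⇒ 7.
Reduction 7 − 7 = 0.

0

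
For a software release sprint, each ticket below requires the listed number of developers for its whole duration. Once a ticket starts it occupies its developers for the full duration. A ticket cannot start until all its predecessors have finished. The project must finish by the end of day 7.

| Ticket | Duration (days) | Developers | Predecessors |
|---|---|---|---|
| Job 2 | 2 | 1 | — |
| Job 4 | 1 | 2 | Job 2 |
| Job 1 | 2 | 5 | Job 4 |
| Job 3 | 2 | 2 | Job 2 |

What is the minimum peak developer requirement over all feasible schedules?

Early-start (Job 2@1, Job 4@3, Job 1@4, Job 3@3) gives peak 7: d1:1  d2:1  d3:4  d4:7  d5:5  d6:0  d7:0.
Shift Job 3→6.
Schedule Job 2@1, Job 4@3, Job 1@4, Job 3@6: d1:1  d2:1  d3:2  d4:5  d5:5  d6:2  d7:2 — peak 5.

5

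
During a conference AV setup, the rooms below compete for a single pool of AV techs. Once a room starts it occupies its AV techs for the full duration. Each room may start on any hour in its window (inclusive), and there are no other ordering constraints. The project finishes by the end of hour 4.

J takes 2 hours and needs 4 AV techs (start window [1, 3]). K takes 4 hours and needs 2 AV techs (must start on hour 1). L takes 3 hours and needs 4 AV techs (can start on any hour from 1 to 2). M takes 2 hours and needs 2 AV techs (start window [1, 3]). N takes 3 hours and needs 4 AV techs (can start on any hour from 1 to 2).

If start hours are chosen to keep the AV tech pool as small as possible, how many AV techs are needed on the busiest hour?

14

Early-start (J@1, K@1, L@1, M@1, N@1) gives peak 16: h1:16  h2:16  h3:10  h4:2.
Shift M→3.
Schedule J@1, K@1, L@1, M@3, N@1: h1:14  h2:14  h3:12  h4:4 — peak 14.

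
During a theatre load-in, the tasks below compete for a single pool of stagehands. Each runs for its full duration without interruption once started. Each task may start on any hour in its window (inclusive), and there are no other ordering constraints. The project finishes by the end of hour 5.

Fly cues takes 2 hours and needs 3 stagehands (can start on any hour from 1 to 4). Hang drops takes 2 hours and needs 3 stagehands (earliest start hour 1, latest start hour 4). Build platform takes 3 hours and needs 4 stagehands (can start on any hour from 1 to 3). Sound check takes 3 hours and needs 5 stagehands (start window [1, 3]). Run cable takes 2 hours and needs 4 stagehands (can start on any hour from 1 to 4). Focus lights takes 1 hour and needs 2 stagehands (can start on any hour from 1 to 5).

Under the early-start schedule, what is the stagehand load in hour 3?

At early start, hour 3 has: Build platform, Sound check.
Demand: 4 + 5 = 9.

9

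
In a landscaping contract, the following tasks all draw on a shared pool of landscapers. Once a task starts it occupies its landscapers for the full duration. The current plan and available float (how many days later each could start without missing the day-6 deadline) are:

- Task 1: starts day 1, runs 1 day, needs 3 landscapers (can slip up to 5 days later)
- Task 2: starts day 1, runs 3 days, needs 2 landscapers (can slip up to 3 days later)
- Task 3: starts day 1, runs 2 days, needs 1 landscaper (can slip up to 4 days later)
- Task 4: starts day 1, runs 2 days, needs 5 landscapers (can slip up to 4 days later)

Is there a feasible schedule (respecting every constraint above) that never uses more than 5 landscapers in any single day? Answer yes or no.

yes

Schedule Task 1@1, Task 2@1, Task 3@2, Task 4@4: d1:5  d2:3  d3:3  d4:5  d5:5  d6:0 — peak 5 ≤ 5.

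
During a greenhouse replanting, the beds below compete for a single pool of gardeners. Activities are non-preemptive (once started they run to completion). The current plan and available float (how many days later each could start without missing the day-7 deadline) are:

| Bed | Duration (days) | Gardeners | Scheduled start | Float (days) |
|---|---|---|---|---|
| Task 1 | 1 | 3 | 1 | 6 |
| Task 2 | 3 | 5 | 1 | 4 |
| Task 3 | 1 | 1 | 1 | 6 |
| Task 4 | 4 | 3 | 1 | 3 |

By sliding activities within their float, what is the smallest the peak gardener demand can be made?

Early-start (Task 1@1, Task 2@1, Task 3@1, Task 4@1) gives peak 12: d1:12  d2:8  d3:8  d4:3  d5:0  d6:0  d7:0.
Shift Task 2→5, Task 3→2.
Schedule Task 1@1, Task 2@5, Task 3@2, Task 4@1: d1:6  d2:4  d3:3  d4:3  d5:5  d6:5  d7:5 — peak 6.

6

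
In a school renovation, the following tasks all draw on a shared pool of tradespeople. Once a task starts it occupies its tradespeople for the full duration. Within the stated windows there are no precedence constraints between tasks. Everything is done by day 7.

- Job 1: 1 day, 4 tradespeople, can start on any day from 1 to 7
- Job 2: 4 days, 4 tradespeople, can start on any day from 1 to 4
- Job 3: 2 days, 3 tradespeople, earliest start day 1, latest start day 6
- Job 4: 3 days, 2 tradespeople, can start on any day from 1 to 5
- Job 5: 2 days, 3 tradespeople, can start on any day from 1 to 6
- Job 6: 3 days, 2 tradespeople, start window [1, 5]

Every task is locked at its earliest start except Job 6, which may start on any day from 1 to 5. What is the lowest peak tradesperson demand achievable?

16

Job 6@1: d1:18  d2:14  d3:8  d4:4  d5:0  d6:0  d7:0 → peak 18
Job 6@2: d1:16  d2:14  d3:8  d4:6  d5:0  d6:0  d7:0 → peak 16
Job 6@3: d1:16  d2:12  d3:8  d4:6  d5:2  d6:0  d7:0 → peak 16
Job 6@4: d1:16  d2:12  d3:6  d4:6  d5:2  d6:2  d7:0 → peak 16
Job 6@5: d1:16  d2:12  d3:6  d4:4  d5:2  d6:2  d7:2 → peak 16
Best is Job 6@2, peak 16.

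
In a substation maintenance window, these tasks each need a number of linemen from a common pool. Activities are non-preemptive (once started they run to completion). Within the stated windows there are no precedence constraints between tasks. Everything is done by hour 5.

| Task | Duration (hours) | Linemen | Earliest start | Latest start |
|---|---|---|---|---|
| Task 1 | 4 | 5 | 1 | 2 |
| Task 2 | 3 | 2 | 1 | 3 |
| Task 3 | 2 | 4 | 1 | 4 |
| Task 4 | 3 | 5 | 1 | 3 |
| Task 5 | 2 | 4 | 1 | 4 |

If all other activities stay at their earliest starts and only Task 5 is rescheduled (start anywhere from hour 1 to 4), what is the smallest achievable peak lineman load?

Task 5@1: h1:20  h2:20  h3:12  h4:5  h5:0 → peak 20
Task 5@2: h1:16  h2:20  h3:16  h4:5  h5:0 → peak 20
Task 5@3: h1:16  h2:16  h3:16  h4:9  h5:0 → peak 16
Task 5@4: h1:16  h2:16  h3:12  h4:9  h5:4 → peak 16
Best is Task 5@3, peak 16.

16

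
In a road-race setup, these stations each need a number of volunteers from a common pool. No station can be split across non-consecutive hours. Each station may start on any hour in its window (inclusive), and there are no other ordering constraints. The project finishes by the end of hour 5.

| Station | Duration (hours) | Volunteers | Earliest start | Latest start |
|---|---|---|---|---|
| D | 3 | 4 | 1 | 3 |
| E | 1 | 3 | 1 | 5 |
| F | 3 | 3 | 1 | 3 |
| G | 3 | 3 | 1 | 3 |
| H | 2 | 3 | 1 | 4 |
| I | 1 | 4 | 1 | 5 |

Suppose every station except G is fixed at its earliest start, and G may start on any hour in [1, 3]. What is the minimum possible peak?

17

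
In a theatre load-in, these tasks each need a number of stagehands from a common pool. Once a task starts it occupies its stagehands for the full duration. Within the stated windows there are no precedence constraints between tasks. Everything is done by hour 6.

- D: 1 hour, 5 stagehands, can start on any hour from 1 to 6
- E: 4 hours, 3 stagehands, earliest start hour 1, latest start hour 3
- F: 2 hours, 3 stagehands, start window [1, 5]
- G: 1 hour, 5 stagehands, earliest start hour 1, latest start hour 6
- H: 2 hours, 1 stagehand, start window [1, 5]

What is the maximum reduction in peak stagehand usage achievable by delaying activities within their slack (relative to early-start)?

Early-start peak: h1:17  h2:7  h3:3  h4:3  h5:0  h6:0 ⇒ 17.
Leveled (D@1, E@2, F@2, G@6, H@4): h1:5  h2:6  h3:6  h4:4  h5:4  h6:5 ⇒ 6.
Reduction 17 − 6 = 11.

11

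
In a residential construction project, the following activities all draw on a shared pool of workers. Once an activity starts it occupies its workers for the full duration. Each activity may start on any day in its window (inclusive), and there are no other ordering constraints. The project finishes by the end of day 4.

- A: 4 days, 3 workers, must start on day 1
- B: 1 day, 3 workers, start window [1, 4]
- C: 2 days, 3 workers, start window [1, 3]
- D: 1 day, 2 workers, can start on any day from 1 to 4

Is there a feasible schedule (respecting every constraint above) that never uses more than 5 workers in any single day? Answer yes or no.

Total worker-days = 23; over 4 days the average is 23/4 > 5, so some day must exceed 5.

no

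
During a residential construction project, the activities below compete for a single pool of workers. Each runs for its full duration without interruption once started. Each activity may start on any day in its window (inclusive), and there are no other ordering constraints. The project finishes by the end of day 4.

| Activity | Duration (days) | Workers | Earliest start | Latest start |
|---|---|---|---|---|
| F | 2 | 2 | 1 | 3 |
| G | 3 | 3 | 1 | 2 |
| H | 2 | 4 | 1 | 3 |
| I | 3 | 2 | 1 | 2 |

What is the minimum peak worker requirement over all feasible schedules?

9

Early-start (F@1, G@1, H@1, I@1) gives peak 11: d1:11  d2:11  d3:5  d4:0.
Shift H→3.
Schedule F@1, G@1, H@3, I@1: d1:7  d2:7  d3:9  d4:4 — peak 9.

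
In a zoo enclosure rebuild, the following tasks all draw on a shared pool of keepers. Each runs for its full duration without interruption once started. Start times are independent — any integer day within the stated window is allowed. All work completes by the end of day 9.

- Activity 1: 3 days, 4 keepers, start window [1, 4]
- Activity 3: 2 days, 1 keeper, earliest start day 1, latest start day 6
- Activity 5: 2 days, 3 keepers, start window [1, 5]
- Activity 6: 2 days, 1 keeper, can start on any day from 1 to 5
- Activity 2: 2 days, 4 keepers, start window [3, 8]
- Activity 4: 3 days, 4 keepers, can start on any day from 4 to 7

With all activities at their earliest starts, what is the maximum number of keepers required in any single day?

9

Early-start schedule: Activity 1@1, Activity 3@1, Activity 5@1, Activity 6@1, Activity 2@3, Activity 4@4.
Load per day: day 1: 9, day 2: 9, day 3: 8, day 4: 8, day 5: 4, day 6: 4, day 7: 0, day 8: 0, day 9: 0.
Peak is 9.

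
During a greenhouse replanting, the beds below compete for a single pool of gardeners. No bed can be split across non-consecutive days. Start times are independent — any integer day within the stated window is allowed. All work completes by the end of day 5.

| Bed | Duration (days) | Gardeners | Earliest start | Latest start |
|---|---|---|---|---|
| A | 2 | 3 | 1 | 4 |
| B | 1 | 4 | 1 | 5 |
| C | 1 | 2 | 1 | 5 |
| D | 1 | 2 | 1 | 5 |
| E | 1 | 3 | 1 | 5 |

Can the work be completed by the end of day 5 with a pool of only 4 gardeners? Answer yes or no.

Schedule A@1, B@3, C@4, D@4, E@5: d1:3  d2:3  d3:4  d4:4  d5:3 — peak 4 ≤ 4.

yes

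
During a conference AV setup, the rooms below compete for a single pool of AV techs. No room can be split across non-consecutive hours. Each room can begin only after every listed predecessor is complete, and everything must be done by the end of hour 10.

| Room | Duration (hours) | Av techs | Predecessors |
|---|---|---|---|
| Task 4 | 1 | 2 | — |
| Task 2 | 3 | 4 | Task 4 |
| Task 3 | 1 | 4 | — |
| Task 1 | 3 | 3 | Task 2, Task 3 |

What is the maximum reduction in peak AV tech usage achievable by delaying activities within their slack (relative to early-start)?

2

Early-start peak: h1:6  h2:4  h3:4  h4:4  h5:3  h6:3  h7:3  h8:0  h9:0  h10:0 ⇒ 6.
Leveled (Task 4@1, Task 2@2, Task 3@5, Task 1@6): h1:2  h2:4  h3:4  h4:4  h5:4  h6:3  h7:3  h8:3  h9:0  h10:0 ⇒ 4.
Reduction 6 − 4 = 2.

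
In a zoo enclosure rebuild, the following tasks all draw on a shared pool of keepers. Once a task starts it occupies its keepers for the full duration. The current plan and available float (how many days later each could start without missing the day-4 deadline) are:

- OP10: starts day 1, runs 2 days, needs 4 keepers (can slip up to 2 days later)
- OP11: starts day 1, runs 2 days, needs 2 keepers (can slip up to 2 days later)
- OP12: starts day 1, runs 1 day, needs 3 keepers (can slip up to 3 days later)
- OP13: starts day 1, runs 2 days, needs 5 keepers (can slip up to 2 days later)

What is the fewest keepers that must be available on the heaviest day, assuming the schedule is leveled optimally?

7

Early-start (OP10@1, OP11@1, OP12@1, OP13@1) gives peak 14: d1:14  d2:11  d3:0  d4:0.
Shift OP11→2, OP13→3.
Schedule OP10@1, OP11@2, OP12@1, OP13@3: d1:7  d2:6  d3:7  d4:5 — peak 7.
Total keeper-days = 25 over 4 days ⇒ peak ≥ ⌈25/4⌉ = 7, so 7 is optimal.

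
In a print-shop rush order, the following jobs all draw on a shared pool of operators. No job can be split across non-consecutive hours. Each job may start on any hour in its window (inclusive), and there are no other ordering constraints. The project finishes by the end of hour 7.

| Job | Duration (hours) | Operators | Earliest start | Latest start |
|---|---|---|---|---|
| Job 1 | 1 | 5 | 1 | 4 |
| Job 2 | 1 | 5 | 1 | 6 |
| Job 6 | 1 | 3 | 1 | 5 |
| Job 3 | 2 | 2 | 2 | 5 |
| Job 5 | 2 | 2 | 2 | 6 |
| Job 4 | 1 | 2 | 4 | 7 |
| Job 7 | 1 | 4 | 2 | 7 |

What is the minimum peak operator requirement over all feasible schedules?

Early-start (Job 1@1, Job 2@1, Job 6@1, Job 3@2, Job 5@2, Job 4@4, Job 7@2) gives peak 13: h1:13  h2:8  h3:4  h4:2  h5:0  h6:0  h7:0.
Shift Job 2→2, Job 6→3, Job 3→3, Job 5→4, Job 4→5, Job 7→6.
Schedule Job 1@1, Job 2@2, Job 6@3, Job 3@3, Job 5@4, Job 4@5, Job 7@6: h1:5  h2:5  h3:5  h4:4  h5:4  h6:4  h7:0 — peak 5.

5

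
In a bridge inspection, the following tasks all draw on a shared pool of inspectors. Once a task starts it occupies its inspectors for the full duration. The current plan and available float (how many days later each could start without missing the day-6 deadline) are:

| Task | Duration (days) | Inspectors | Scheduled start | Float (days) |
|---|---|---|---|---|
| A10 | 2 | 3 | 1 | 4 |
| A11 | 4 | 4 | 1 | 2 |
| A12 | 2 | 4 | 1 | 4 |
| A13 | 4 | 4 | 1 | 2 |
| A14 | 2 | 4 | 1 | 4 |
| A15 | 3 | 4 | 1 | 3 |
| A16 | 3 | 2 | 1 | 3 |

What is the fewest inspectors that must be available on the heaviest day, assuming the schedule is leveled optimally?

Early-start (A10@1, A11@1, A12@1, A13@1, A14@1, A15@1, A16@1) gives peak 25: d1:25  d2:25  d3:14  d4:8  d5:0  d6:0.
Shift A13→3, A14→5, A15→4.
Schedule A10@1, A11@1, A12@1, A13@3, A14@5, A15@4, A16@1: d1:13  d2:13  d3:10  d4:12  d5:12  d6:12 — peak 13.

13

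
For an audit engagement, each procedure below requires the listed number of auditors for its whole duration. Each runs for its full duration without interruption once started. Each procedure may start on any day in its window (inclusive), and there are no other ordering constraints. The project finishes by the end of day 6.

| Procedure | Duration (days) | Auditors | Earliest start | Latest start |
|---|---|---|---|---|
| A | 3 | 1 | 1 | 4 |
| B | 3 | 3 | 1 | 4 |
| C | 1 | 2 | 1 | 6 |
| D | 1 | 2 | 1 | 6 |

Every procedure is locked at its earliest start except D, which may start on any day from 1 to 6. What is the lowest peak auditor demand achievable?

6

D@1: d1:8  d2:4  d3:4  d4:0  d5:0  d6:0 → peak 8
D@2: d1:6  d2:6  d3:4  d4:0  d5:0  d6:0 → peak 6
D@3: d1:6  d2:4  d3:6  d4:0  d5:0  d6:0 → peak 6
D@4: d1:6  d2:4  d3:4  d4:2  d5:0  d6:0 → peak 6
D@5: d1:6  d2:4  d3:4  d4:0  d5:2  d6:0 → peak 6
D@6: d1:6  d2:4  d3:4  d4:0  d5:0  d6:2 → peak 6
Best is D@2, peak 6.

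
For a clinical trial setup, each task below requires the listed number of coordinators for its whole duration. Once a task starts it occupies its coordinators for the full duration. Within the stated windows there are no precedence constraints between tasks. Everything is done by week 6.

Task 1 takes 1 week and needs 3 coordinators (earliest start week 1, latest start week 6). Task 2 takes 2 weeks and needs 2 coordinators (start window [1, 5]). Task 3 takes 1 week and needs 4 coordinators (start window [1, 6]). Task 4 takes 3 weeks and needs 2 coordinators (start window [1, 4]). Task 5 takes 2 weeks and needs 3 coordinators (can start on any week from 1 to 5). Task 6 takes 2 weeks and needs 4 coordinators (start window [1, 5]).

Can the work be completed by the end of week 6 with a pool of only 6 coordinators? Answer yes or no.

yes

Schedule Task 1@1, Task 2@1, Task 3@2, Task 4@3, Task 5@3, Task 6@5: w1:5  w2:6  w3:5  w4:5  w5:6  w6:4 — peak 6 ≤ 6.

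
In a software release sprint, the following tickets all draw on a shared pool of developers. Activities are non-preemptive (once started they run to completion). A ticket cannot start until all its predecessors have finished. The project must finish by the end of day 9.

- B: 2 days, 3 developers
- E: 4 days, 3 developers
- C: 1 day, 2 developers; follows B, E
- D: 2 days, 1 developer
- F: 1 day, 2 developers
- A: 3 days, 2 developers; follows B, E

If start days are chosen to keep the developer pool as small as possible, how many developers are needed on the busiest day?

4

Early-start (B@1, E@1, C@5, D@1, F@1, A@5) gives peak 9: d1:9  d2:7  d3:3  d4:3  d5:4  d6:2  d7:2  d8:0  d9:0.
Shift E→3, C→7, F→8, A→7.
Schedule B@1, E@3, C@7, D@1, F@8, A@7: d1:4  d2:4  d3:3  d4:3  d5:3  d6:3  d7:4  d8:4  d9:2 — peak 4.
Total developer-days = 30 over 9 days ⇒ peak ≥ ⌈30/9⌉ = 4, so 4 is optimal.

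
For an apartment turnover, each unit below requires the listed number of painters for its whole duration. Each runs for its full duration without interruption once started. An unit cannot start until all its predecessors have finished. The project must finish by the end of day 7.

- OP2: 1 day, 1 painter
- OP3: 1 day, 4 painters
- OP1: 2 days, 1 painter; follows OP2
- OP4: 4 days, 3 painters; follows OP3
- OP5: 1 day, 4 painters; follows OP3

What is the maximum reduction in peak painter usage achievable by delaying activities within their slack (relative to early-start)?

Early-start peak: d1:5  d2:8  d3:4  d4:3  d5:3  d6:0  d7:0 ⇒ 8.
Leveled (OP2@1, OP3@2, OP1@3, OP4@3, OP5@7): d1:1  d2:4  d3:4  d4:4  d5:3  d6:3  d7:4 ⇒ 4.
Reduction 8 − 4 = 4.

4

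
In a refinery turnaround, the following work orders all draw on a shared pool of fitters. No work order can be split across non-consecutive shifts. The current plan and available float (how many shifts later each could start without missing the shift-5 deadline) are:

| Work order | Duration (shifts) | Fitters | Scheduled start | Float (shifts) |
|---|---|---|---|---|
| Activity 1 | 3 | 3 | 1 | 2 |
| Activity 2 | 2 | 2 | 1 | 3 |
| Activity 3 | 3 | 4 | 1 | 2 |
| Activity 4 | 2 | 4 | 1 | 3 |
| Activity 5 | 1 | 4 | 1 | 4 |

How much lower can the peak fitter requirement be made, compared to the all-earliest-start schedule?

Early-start peak: s1:17  s2:13  s3:7  s4:0  s5:0 ⇒ 17.
Leveled (Activity 1@1, Activity 2@1, Activity 3@1, Activity 4@4, Activity 5@4): s1:9  s2:9  s3:7  s4:8  s5:4 ⇒ 9.
Reduction 17 − 9 = 8.

8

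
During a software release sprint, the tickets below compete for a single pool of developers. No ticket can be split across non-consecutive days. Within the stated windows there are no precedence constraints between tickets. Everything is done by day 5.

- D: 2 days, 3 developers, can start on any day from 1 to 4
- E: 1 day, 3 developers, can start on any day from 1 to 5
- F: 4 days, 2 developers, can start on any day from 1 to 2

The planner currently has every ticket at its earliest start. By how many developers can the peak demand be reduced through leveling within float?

Early-start peak: d1:8  d2:5  d3:2  d4:2  d5:0 ⇒ 8.
Leveled (D@1, E@3, F@1): d1:5  d2:5  d3:5  d4:2  d5:0 ⇒ 5.
Reduction 8 − 5 = 3.

3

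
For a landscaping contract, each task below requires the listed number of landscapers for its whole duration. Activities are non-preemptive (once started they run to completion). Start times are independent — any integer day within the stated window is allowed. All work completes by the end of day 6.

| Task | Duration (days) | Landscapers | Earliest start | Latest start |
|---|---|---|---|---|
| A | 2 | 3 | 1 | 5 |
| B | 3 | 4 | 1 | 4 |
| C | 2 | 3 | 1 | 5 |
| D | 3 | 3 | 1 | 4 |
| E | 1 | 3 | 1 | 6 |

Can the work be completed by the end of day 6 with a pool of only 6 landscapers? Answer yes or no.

The minimum achievable peak is 7; 6 < 7, so no feasible schedule stays within the cap.

no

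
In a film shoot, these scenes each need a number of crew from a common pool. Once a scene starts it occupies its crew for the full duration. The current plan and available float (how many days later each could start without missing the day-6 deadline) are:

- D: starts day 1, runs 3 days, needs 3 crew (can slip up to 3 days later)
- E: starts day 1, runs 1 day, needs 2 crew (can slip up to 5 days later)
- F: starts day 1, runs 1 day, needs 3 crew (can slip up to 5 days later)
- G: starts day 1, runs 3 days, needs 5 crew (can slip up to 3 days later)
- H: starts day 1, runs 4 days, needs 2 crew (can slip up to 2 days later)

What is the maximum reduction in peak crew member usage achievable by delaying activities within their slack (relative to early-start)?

Early-start peak: d1:15  d2:10  d3:10  d4:2  d5:0  d6:0 ⇒ 15.
Leveled (D@1, E@1, F@2, G@4, H@3): d1:5  d2:6  d3:5  d4:7  d5:7  d6:7 ⇒ 7.
Reduction 15 − 7 = 8.

8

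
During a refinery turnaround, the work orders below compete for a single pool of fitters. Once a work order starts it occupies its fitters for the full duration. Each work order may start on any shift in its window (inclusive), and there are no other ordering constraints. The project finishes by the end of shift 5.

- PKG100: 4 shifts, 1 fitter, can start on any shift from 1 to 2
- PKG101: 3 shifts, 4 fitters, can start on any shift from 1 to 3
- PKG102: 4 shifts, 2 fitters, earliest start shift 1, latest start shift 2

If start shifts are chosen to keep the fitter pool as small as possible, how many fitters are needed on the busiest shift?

7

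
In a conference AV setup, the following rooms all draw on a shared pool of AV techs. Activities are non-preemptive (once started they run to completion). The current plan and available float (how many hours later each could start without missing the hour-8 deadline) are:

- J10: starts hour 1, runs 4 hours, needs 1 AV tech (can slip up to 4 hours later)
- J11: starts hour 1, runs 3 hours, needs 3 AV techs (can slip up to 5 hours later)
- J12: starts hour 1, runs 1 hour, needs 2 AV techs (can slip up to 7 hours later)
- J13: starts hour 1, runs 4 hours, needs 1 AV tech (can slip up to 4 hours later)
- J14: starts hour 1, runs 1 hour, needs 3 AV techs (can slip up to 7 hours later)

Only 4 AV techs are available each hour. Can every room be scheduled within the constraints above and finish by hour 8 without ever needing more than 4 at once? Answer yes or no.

Schedule J10@1, J11@1, J12@4, J13@4, J14@5: h1:4  h2:4  h3:4  h4:4  h5:4  h6:1  h7:1  h8:0 — peak 4 ≤ 4.

yes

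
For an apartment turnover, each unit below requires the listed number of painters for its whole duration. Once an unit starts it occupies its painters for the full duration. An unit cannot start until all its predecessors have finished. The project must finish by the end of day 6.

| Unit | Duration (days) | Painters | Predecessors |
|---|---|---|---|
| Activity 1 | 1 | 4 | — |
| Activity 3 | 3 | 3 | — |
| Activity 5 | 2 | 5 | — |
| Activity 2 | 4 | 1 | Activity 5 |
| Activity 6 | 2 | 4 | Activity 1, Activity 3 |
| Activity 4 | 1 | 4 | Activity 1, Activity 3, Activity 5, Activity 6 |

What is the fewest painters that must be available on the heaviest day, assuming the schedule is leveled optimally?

8

Early-start (Activity 1@1, Activity 3@1, Activity 5@1, Activity 2@3, Activity 6@4, Activity 4@6) gives peak 12: d1:12  d2:8  d3:4  d4:5  d5:5  d6:5.
Shift Activity 1→3.
Schedule Activity 1@3, Activity 3@1, Activity 5@1, Activity 2@3, Activity 6@4, Activity 4@6: d1:8  d2:8  d3:8  d4:5  d5:5  d6:5 — peak 8.
No arrangement of the 3 feasible schedules does better.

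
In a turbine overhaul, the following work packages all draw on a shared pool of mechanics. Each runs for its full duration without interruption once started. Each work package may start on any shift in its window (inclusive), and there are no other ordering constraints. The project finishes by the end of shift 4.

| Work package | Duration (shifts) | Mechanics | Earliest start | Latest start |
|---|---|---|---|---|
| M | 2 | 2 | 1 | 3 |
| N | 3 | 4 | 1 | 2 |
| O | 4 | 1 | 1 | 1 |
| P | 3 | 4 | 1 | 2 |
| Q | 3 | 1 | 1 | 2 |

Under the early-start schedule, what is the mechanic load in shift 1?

12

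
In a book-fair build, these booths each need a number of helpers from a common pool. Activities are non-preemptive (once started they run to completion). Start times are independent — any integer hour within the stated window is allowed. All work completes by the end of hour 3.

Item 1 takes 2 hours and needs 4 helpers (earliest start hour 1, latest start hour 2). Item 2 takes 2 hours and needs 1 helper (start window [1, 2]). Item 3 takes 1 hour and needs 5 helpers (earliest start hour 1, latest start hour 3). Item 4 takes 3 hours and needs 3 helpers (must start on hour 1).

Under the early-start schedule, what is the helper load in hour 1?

13

At early start, hour 1 has: Item 1, Item 2, Item 3, Item 4.
Demand: 4 + 1 + 5 + 3 = 13.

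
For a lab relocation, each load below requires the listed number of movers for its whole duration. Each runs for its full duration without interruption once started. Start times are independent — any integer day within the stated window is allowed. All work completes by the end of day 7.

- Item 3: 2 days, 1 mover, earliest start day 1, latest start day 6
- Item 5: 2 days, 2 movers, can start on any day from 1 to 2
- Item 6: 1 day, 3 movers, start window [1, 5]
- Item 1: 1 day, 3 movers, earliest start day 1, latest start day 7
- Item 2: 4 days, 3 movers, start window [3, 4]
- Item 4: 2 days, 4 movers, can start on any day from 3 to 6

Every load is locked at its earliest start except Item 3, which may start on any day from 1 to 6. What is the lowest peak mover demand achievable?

8

Item 3@1: d1:9  d2:3  d3:7  d4:7  d5:3  d6:3  d7:0 → peak 9
Item 3@2: d1:8  d2:3  d3:8  d4:7  d5:3  d6:3  d7:0 → peak 8
Item 3@3: d1:8  d2:2  d3:8  d4:8  d5:3  d6:3  d7:0 → peak 8
Item 3@4: d1:8  d2:2  d3:7  d4:8  d5:4  d6:3  d7:0 → peak 8
Item 3@5: d1:8  d2:2  d3:7  d4:7  d5:4  d6:4  d7:0 → peak 8
Item 3@6: d1:8  d2:2  d3:7  d4:7  d5:3  d6:4  d7:1 → peak 8
Best is Item 3@2, peak 8.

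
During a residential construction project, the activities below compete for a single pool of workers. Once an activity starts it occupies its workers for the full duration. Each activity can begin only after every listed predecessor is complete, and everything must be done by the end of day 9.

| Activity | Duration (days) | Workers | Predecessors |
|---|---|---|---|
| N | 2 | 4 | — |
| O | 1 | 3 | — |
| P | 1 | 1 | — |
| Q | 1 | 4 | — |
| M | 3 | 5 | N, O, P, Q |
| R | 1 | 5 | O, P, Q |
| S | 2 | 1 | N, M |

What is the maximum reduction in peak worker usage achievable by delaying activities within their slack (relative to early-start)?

6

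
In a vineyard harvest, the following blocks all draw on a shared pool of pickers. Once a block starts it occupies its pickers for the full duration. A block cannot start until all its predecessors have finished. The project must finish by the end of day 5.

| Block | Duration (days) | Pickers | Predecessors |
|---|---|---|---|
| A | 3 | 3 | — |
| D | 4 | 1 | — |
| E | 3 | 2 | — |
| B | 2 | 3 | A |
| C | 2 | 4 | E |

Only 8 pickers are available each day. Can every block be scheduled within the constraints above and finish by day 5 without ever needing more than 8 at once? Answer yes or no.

yes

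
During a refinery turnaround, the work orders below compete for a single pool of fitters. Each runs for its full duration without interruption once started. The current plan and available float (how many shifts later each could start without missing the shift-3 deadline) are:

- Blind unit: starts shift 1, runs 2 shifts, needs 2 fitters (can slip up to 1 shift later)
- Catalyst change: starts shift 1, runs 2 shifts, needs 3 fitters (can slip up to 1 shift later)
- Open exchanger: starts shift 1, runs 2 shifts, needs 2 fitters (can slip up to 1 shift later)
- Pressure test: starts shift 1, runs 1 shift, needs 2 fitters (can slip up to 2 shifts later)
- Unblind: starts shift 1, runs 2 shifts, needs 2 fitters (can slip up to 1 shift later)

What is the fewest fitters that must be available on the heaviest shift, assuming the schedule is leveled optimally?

9

Early-start (Blind unit@1, Catalyst change@1, Open exchanger@1, Pressure test@1, Unblind@1) gives peak 11: s1:11  s2:9  s3:0.
Shift Unblind→2.
Schedule Blind unit@1, Catalyst change@1, Open exchanger@1, Pressure test@1, Unblind@2: s1:9  s2:9  s3:2 — peak 9.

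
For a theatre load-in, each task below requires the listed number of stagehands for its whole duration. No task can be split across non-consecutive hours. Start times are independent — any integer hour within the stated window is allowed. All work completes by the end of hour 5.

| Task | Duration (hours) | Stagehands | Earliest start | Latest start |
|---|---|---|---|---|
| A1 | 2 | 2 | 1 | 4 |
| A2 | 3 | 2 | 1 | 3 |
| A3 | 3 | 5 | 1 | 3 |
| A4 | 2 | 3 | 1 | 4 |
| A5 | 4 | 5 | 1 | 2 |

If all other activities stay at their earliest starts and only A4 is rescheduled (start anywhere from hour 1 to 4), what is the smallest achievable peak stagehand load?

14

A4@1: h1:17  h2:17  h3:12  h4:5  h5:0 → peak 17
A4@2: h1:14  h2:17  h3:15  h4:5  h5:0 → peak 17
A4@3: h1:14  h2:14  h3:15  h4:8  h5:0 → peak 15
A4@4: h1:14  h2:14  h3:12  h4:8  h5:3 → peak 14
Best is A4@4, peak 14.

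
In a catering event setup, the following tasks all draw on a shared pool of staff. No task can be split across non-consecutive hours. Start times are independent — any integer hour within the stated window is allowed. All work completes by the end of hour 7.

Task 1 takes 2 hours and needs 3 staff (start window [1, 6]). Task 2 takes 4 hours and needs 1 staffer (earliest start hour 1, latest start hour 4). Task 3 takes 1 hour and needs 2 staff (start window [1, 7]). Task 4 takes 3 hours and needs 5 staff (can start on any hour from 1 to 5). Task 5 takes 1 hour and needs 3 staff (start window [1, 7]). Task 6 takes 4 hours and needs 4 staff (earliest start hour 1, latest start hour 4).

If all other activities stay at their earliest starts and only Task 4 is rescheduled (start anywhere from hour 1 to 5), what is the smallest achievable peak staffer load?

13

Task 4@1: h1:18  h2:13  h3:10  h4:5  h5:0  h6:0  h7:0 → peak 18
Task 4@2: h1:13  h2:13  h3:10  h4:10  h5:0  h6:0  h7:0 → peak 13
Task 4@3: h1:13  h2:8  h3:10  h4:10  h5:5  h6:0  h7:0 → peak 13
Task 4@4: h1:13  h2:8  h3:5  h4:10  h5:5  h6:5  h7:0 → peak 13
Task 4@5: h1:13  h2:8  h3:5  h4:5  h5:5  h6:5  h7:5 → peak 13
Best is Task 4@2, peak 13.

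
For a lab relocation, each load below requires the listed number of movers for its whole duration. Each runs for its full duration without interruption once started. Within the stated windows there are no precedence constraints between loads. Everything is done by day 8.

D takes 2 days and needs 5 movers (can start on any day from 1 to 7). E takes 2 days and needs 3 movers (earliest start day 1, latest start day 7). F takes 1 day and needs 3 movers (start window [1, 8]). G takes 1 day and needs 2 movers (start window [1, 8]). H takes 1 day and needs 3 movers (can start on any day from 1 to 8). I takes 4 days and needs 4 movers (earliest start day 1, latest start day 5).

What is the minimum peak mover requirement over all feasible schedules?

Early-start (D@1, E@1, F@1, G@1, H@1, I@1) gives peak 20: d1:20  d2:12  d3:4  d4:4  d5:0  d6:0  d7:0  d8:0.
Shift E→3, F→3, G→5, H→4, I→5.
Schedule D@1, E@3, F@3, G@5, H@4, I@5: d1:5  d2:5  d3:6  d4:6  d5:6  d6:4  d7:4  d8:4 — peak 6.

6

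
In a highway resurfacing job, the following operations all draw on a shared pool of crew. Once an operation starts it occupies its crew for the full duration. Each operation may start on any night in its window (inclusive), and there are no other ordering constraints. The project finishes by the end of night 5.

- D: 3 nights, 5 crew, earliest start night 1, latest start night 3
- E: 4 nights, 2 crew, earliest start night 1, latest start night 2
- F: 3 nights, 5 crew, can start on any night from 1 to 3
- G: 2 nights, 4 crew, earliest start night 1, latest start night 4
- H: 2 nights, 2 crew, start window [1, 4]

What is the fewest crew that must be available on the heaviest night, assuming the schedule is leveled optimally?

Early-start (D@1, E@1, F@1, G@1, H@1) gives peak 18: n1:18  n2:18  n3:12  n4:2  n5:0.
Shift G→4, H→4.
Schedule D@1, E@1, F@1, G@4, H@4: n1:12  n2:12  n3:12  n4:8  n5:6 — peak 12.

12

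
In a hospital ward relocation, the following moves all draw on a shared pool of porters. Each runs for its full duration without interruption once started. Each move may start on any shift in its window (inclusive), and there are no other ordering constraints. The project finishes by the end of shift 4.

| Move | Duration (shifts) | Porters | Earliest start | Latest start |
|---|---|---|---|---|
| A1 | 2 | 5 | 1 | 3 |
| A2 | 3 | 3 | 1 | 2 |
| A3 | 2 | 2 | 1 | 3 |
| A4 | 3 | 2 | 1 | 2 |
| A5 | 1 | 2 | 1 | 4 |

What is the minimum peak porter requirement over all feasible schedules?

Early-start (A1@1, A2@1, A3@1, A4@1, A5@1) gives peak 14: s1:14  s2:12  s3:5  s4:0.
Shift A3→3, A5→3.
Schedule A1@1, A2@1, A3@3, A4@1, A5@3: s1:10  s2:10  s3:9  s4:2 — peak 10.

10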